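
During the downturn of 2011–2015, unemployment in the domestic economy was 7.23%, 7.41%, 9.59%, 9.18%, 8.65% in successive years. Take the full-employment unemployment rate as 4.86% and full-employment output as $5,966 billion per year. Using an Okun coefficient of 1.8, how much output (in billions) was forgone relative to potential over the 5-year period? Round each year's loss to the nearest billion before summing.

Year 2011: gap = -1.8 × (7.23 - 4.86) = -4.266%, loss ≈ 5966 × 4.266/100 ≈ 255.
Year 2012: gap = -1.8 × (7.41 - 4.86) = -4.59%, loss ≈ 5966 × 4.59/100 ≈ 274.
Year 2013: gap = -1.8 × (9.59 - 4.86) = -8.514%, loss ≈ 5966 × 8.514/100 ≈ 508.
Year 2014: gap = -1.8 × (9.18 - 4.86) = -7.776%, loss ≈ 5966 × 7.776/100 ≈ 464.
Year 2015: gap = -1.8 × (8.65 - 4.86) = -6.822%, loss ≈ 5966 × 6.822/100 ≈ 407.
Total lost output = 255 + 274 + 508 + 464 + 407 = 1908 billion.

$1,908 billion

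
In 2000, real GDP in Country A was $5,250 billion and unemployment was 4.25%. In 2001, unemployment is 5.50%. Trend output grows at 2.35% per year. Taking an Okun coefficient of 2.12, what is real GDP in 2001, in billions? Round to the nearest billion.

$5,234 billion

Δu = 5.5 - 4.25 = 1.25 points.
Okun's law (growth form): g_Y = g_Y* - β × Δu = 2.35 - 2.12 × (1.25) = 2.35 - 2.65 = -0.3%.
Real GDP in the next year = 5250 × (1 - 0.3/100) = 5250 × 0.997 ≈ 5234 billion.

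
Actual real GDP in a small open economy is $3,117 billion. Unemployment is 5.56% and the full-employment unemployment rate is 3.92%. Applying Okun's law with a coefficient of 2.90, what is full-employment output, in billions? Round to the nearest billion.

Unemployment gap = 5.56 - 3.92 = 1.64 points, so output gap = -2.9 × 1.64 = -4.756%.
Since Y = Y* × (1 + gap/100), Y* = 3117/0.95244 ≈ 3273 billion.

$3,273 billion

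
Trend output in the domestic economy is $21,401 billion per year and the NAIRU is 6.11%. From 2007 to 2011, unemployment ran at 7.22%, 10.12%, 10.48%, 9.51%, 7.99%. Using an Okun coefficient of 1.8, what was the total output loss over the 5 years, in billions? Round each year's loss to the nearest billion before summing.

Year 2007: gap = -1.8 × (7.22 - 6.11) = -1.998%, loss ≈ 21401 × 1.998/100 ≈ 428.
Year 2008: gap = -1.8 × (10.12 - 6.11) = -7.218%, loss ≈ 21401 × 7.218/100 ≈ 1545.
Year 2009: gap = -1.8 × (10.48 - 6.11) = -7.866%, loss ≈ 21401 × 7.866/100 ≈ 1683.
Year 2010: gap = -1.8 × (9.51 - 6.11) = -6.12%, loss ≈ 21401 × 6.12/100 ≈ 1310.
Year 2011: gap = -1.8 × (7.99 - 6.11) = -3.384%, loss ≈ 21401 × 3.384/100 ≈ 724.
Total lost output = 428 + 1545 + 1683 + 1310 + 724 = 5690 billion.

$5,690 billion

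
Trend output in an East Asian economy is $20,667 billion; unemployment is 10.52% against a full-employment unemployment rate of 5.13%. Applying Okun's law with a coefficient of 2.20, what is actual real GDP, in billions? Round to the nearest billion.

Unemployment gap = 10.52 - 5.13 = 5.39 points, so the output gap is -2.2 × 5.39 = -11.858%.
Actual GDP = 20667 × (1 - 11.858/100) = 20667 × 0.88142 ≈ 18216 billion.

$18,216 billion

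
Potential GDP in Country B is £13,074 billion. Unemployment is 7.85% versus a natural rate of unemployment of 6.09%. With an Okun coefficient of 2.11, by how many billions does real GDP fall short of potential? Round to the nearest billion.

Output gap = -2.11 × (7.85 - 6.09) = -2.11 × 1.76 = -3.7136%.
Actual GDP ≈ 13074 × 0.962864 ≈ 12588 billion, so the shortfall is 13074 - 12588 = 486 billion.

£486 billion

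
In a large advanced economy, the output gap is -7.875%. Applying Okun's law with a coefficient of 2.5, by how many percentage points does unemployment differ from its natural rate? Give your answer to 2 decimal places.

Okun's law: output gap = -β × (u - u*), so u - u* = -(output gap)/β.
u - u* = -(-7.875)/2.5 = 3.15 percentage points.

3.15 percentage points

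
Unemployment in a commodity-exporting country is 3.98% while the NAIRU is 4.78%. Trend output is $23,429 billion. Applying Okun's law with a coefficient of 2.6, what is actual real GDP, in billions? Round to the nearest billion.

Unemployment gap = 3.98 - 4.78 = -0.8 points, so the output gap is -2.6 × (-0.8) = 2.08%.
Actual GDP = 23429 × (1 + 2.08/100) = 23429 × 1.0208 ≈ 23916 billion.

$23,916 billion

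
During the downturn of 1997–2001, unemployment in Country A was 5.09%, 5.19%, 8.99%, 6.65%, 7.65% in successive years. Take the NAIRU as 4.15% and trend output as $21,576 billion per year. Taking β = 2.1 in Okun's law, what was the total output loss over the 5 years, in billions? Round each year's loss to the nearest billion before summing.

Year 1997: gap = -2.1 × (5.09 - 4.15) = -1.974%, loss ≈ 21576 × 1.974/100 ≈ 426.
Year 1998: gap = -2.1 × (5.19 - 4.15) = -2.184%, loss ≈ 21576 × 2.184/100 ≈ 471.
Year 1999: gap = -2.1 × (8.99 - 4.15) = -10.164%, loss ≈ 21576 × 10.164/100 ≈ 2193.
Year 2000: gap = -2.1 × (6.65 - 4.15) = -5.25%, loss ≈ 21576 × 5.25/100 ≈ 1133.
Year 2001: gap = -2.1 × (7.65 - 4.15) = -7.35%, loss ≈ 21576 × 7.35/100 ≈ 1586.
Total lost output = 426 + 471 + 2193 + 1133 + 1586 = 5809 billion.

$5,809 billion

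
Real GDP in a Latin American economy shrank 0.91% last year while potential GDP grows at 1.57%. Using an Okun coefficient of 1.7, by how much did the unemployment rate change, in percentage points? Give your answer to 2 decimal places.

Growth-rate Okun's law: g_Y = g_Y* - β × Δu, so Δu = (g_Y* - g_Y)/β.
Δu = (1.57 + 0.91)/1.7 = 2.48/1.7 = 1.46 percentage points.

1.46 percentage points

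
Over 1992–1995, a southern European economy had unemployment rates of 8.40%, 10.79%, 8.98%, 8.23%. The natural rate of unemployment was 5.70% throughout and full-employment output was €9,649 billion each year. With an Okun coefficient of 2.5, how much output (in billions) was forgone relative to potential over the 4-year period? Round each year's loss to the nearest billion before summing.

Year 1992: gap = -2.5 × (8.4 - 5.7) = -6.75%, loss ≈ 9649 × 6.75/100 ≈ 651.
Year 1993: gap = -2.5 × (10.79 - 5.7) = -12.725%, loss ≈ 9649 × 12.725/100 ≈ 1228.
Year 1994: gap = -2.5 × (8.98 - 5.7) = -8.2%, loss ≈ 9649 × 8.2/100 ≈ 791.
Year 1995: gap = -2.5 × (8.23 - 5.7) = -6.325%, loss ≈ 9649 × 6.325/100 ≈ 610.
Total lost output = 651 + 1228 + 791 + 610 = 3280 billion.

€3,280 billion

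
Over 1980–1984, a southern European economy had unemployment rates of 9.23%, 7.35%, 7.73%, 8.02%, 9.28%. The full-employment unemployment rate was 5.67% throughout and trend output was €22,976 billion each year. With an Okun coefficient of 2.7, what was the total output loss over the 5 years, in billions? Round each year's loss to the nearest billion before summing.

Year 1980: gap = -2.7 × (9.23 - 5.67) = -9.612%, loss ≈ 22976 × 9.612/100 ≈ 2208.
Year 1981: gap = -2.7 × (7.35 - 5.67) = -4.536%, loss ≈ 22976 × 4.536/100 ≈ 1042.
Year 1982: gap = -2.7 × (7.73 - 5.67) = -5.562%, loss ≈ 22976 × 5.562/100 ≈ 1278.
Year 1983: gap = -2.7 × (8.02 - 5.67) = -6.345%, loss ≈ 22976 × 6.345/100 ≈ 1458.
Year 1984: gap = -2.7 × (9.28 - 5.67) = -9.747%, loss ≈ 22976 × 9.747/100 ≈ 2239.
Total lost output = 2208 + 1042 + 1278 + 1458 + 2239 = 8225 billion.

€8,225 billion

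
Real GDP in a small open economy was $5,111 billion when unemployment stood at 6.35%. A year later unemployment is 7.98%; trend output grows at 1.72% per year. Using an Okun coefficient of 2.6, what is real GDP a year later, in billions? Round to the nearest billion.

Δu = 7.98 - 6.35 = 1.63 points.
Okun's law (growth form): g_Y = g_Y* - β × Δu = 1.72 - 2.6 × (1.63) = 1.72 - 4.238 = -2.518%.
Real GDP in the next year = 5111 × (1 - 2.518/100) = 5111 × 0.97482 ≈ 4982 billion.

$4,982 billion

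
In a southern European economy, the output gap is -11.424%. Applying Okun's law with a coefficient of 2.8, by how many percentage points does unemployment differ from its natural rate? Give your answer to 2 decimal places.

4.08 percentage points

Okun's law: output gap = -β × (u - u*), so u - u* = -(output gap)/β.
u - u* = -(-11.424)/2.8 = 4.08 percentage points.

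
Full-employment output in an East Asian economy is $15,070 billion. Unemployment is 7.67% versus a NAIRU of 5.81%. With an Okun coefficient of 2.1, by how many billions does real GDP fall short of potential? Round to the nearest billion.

Output gap = -2.1 × (7.67 - 5.81) = -2.1 × 1.86 = -3.906%.
Actual GDP ≈ 15070 × 0.96094 ≈ 14481 billion, so the shortfall is 15070 - 14481 = 589 billion.

$589 billion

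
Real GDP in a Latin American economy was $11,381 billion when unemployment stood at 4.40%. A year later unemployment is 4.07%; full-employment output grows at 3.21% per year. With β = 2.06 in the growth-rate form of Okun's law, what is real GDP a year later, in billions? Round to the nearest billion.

$11,824 billion

Δu = 4.07 - 4.4 = -0.33 points.
Okun's law (growth form): g_Y = g_Y* - β × Δu = 3.21 - 2.06 × (-0.33) = 3.21 + 0.6798 = 3.8898%.
Real GDP in the next year = 11381 × (1 + 3.8898/100) = 11381 × 1.038898 ≈ 11824 billion.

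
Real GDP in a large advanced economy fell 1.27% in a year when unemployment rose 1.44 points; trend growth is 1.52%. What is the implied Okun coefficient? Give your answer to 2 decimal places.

β ≈ 1.94

Growth form: g_Y = g_Y* - β × Δu, so β = (g_Y* - g_Y)/Δu.
β = (1.52 + 1.27)/1.44 = 2.79/1.44 = 1.94.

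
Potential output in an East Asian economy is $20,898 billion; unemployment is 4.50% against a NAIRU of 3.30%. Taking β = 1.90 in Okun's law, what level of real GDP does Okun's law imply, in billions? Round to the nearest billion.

Unemployment gap = 4.5 - 3.3 = 1.2 points, so the output gap is -1.9 × 1.2 = -2.28%.
Actual GDP = 20898 × (1 - 2.28/100) = 20898 × 0.9772 ≈ 20422 billion.

$20,422 billion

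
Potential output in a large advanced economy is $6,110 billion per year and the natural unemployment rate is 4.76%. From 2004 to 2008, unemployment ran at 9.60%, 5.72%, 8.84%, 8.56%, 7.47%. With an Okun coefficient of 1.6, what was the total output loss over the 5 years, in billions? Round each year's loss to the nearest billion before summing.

Year 2004: gap = -1.6 × (9.6 - 4.76) = -7.744%, loss ≈ 6110 × 7.744/100 ≈ 473.
Year 2005: gap = -1.6 × (5.72 - 4.76) = -1.536%, loss ≈ 6110 × 1.536/100 ≈ 94.
Year 2006: gap = -1.6 × (8.84 - 4.76) = -6.528%, loss ≈ 6110 × 6.528/100 ≈ 399.
Year 2007: gap = -1.6 × (8.56 - 4.76) = -6.08%, loss ≈ 6110 × 6.08/100 ≈ 371.
Year 2008: gap = -1.6 × (7.47 - 4.76) = -4.336%, loss ≈ 6110 × 4.336/100 ≈ 265.
Total lost output = 473 + 94 + 399 + 371 + 265 = 1602 billion.

$1,602 billion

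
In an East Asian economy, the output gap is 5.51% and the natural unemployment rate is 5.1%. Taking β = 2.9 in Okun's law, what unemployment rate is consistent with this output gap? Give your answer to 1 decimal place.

From Okun's law, u - u* = -(output gap)/β = -(5.51)/2.9 = -1.9 points.
So u = 5.1 - 1.9 = 3.2%.

3.2%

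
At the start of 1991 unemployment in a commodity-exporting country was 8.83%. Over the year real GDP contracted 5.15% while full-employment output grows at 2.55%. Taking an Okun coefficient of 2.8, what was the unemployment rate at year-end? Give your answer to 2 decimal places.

Growth-rate Okun's law: g_Y = g_Y* - β × Δu, so Δu = (g_Y* - g_Y)/β.
Δu = (2.55 + 5.15)/2.8 = 7.7/2.8 = 2.75 percentage points.
Year-end unemployment = 8.83 + 2.75 = 11.58%.

11.58%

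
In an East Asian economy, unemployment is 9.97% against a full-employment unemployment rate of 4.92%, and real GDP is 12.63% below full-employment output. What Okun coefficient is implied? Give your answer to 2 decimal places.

β ≈ 2.50

Okun's law: output gap = -β × (u - u*).
-12.63 = -β × (9.97 - 4.92) = -β × 5.05, so β = 12.63/5.05 = 2.50.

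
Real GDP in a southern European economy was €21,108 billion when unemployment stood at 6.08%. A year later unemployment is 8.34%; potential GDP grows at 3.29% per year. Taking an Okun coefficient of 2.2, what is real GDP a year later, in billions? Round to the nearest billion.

€20,753 billion

Δu = 8.34 - 6.08 = 2.26 points.
Okun's law (growth form): g_Y = g_Y* - β × Δu = 3.29 - 2.2 × (2.26) = 3.29 - 4.972 = -1.682%.
Real GDP in the next year = 21108 × (1 - 1.682/100) = 21108 × 0.98318 ≈ 20753 billion.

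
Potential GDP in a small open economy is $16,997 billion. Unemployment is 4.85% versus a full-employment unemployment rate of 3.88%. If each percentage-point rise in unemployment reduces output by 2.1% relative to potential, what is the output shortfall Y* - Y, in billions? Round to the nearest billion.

$346 billion

Output gap = -2.1 × (4.85 - 3.88) = -2.1 × 0.97 = -2.037%.
Actual GDP ≈ 16997 × 0.97963 ≈ 16651 billion, so the shortfall is 16997 - 16651 = 346 billion.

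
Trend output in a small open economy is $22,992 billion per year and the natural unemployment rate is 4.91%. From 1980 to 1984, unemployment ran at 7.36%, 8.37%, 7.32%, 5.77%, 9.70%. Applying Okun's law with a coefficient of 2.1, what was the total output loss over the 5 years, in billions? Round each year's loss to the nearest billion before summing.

$6,746 billion

Year 1980: gap = -2.1 × (7.36 - 4.91) = -5.145%, loss ≈ 22992 × 5.145/100 ≈ 1183.
Year 1981: gap = -2.1 × (8.37 - 4.91) = -7.266%, loss ≈ 22992 × 7.266/100 ≈ 1671.
Year 1982: gap = -2.1 × (7.32 - 4.91) = -5.061%, loss ≈ 22992 × 5.061/100 ≈ 1164.
Year 1983: gap = -2.1 × (5.77 - 4.91) = -1.806%, loss ≈ 22992 × 1.806/100 ≈ 415.
Year 1984: gap = -2.1 × (9.7 - 4.91) = -10.059%, loss ≈ 22992 × 10.059/100 ≈ 2313.
Total lost output = 1183 + 1671 + 1164 + 415 + 2313 = 6746 billion.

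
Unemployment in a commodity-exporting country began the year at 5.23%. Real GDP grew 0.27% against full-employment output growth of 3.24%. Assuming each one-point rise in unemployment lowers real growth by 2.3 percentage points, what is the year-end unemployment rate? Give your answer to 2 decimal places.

6.52%

Growth-rate Okun's law: g_Y = g_Y* - β × Δu, so Δu = (g_Y* - g_Y)/β.
Δu = (3.24 - 0.27)/2.3 = 2.97/2.3 = 1.29 percentage points.
Year-end unemployment = 5.23 + 1.29 = 6.52%.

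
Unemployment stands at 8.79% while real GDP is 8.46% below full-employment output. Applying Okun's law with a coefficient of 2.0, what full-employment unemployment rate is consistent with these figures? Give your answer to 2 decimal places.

4.56%

From Okun's law, u - u* = -(output gap)/β = -(-8.46)/2.0 = 4.23 points.
So u* = 8.79 - 4.23 = 4.56%.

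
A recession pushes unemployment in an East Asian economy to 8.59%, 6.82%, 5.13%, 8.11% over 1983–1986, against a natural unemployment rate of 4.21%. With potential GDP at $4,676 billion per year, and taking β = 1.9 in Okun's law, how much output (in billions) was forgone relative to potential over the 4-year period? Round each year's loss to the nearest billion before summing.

Year 1983: gap = -1.9 × (8.59 - 4.21) = -8.322%, loss ≈ 4676 × 8.322/100 ≈ 389.
Year 1984: gap = -1.9 × (6.82 - 4.21) = -4.959%, loss ≈ 4676 × 4.959/100 ≈ 232.
Year 1985: gap = -1.9 × (5.13 - 4.21) = -1.748%, loss ≈ 4676 × 1.748/100 ≈ 82.
Year 1986: gap = -1.9 × (8.11 - 4.21) = -7.41%, loss ≈ 4676 × 7.41/100 ≈ 346.
Total lost output = 389 + 232 + 82 + 346 = 1049 billion.

$1,049 billion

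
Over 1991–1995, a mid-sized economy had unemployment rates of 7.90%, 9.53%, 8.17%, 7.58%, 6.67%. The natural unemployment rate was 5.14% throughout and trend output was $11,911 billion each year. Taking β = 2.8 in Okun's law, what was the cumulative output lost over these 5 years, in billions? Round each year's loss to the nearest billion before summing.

$4,719 billion

Year 1991: gap = -2.8 × (7.9 - 5.14) = -7.728%, loss ≈ 11911 × 7.728/100 ≈ 920.
Year 1992: gap = -2.8 × (9.53 - 5.14) = -12.292%, loss ≈ 11911 × 12.292/100 ≈ 1464.
Year 1993: gap = -2.8 × (8.17 - 5.14) = -8.484%, loss ≈ 11911 × 8.484/100 ≈ 1011.
Year 1994: gap = -2.8 × (7.58 - 5.14) = -6.832%, loss ≈ 11911 × 6.832/100 ≈ 814.
Year 1995: gap = -2.8 × (6.67 - 5.14) = -4.284%, loss ≈ 11911 × 4.284/100 ≈ 510.
Total lost output = 920 + 1464 + 1011 + 814 + 510 = 4719 billion.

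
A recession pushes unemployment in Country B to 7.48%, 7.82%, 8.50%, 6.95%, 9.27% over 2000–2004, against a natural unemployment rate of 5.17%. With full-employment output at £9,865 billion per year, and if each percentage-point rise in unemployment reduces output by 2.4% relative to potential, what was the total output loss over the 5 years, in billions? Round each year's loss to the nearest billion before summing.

Year 2000: gap = -2.4 × (7.48 - 5.17) = -5.544%, loss ≈ 9865 × 5.544/100 ≈ 547.
Year 2001: gap = -2.4 × (7.82 - 5.17) = -6.36%, loss ≈ 9865 × 6.36/100 ≈ 627.
Year 2002: gap = -2.4 × (8.5 - 5.17) = -7.992%, loss ≈ 9865 × 7.992/100 ≈ 788.
Year 2003: gap = -2.4 × (6.95 - 5.17) = -4.272%, loss ≈ 9865 × 4.272/100 ≈ 421.
Year 2004: gap = -2.4 × (9.27 - 5.17) = -9.84%, loss ≈ 9865 × 9.84/100 ≈ 971.
Total lost output = 547 + 627 + 788 + 421 + 971 = 3354 billion.

£3,354 billion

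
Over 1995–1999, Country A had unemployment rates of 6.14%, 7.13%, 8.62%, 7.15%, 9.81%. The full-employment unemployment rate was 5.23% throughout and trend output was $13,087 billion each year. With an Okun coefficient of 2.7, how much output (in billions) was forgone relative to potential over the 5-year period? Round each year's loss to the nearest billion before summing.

Year 1995: gap = -2.7 × (6.14 - 5.23) = -2.457%, loss ≈ 13087 × 2.457/100 ≈ 322.
Year 1996: gap = -2.7 × (7.13 - 5.23) = -5.13%, loss ≈ 13087 × 5.13/100 ≈ 671.
Year 1997: gap = -2.7 × (8.62 - 5.23) = -9.153%, loss ≈ 13087 × 9.153/100 ≈ 1198.
Year 1998: gap = -2.7 × (7.15 - 5.23) = -5.184%, loss ≈ 13087 × 5.184/100 ≈ 678.
Year 1999: gap = -2.7 × (9.81 - 5.23) = -12.366%, loss ≈ 13087 × 12.366/100 ≈ 1618.
Total lost output = 322 + 671 + 1198 + 678 + 1618 = 4487 billion.

$4,487 billion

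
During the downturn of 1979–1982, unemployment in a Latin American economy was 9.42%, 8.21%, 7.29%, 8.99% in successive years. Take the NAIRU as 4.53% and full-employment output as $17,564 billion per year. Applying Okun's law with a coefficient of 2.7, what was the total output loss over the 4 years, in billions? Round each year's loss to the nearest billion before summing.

$7,488 billion

Year 1979: gap = -2.7 × (9.42 - 4.53) = -13.203%, loss ≈ 17564 × 13.203/100 ≈ 2319.
Year 1980: gap = -2.7 × (8.21 - 4.53) = -9.936%, loss ≈ 17564 × 9.936/100 ≈ 1745.
Year 1981: gap = -2.7 × (7.29 - 4.53) = -7.452%, loss ≈ 17564 × 7.452/100 ≈ 1309.
Year 1982: gap = -2.7 × (8.99 - 4.53) = -12.042%, loss ≈ 17564 × 12.042/100 ≈ 2115.
Total lost output = 2319 + 1745 + 1309 + 2115 = 7488 billion.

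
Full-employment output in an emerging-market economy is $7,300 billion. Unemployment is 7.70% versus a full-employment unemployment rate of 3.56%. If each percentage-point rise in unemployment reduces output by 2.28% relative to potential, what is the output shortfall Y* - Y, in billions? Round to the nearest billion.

Output gap = -2.28 × (7.7 - 3.56) = -2.28 × 4.14 = -9.4392%.
Actual GDP ≈ 7300 × 0.905608 ≈ 6611 billion, so the shortfall is 7300 - 6611 = 689 billion.

$689 billion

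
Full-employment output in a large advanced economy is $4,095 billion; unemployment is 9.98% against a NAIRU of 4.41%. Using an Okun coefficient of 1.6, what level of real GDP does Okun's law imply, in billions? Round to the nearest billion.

$3,730 billion

Unemployment gap = 9.98 - 4.41 = 5.57 points, so the output gap is -1.6 × 5.57 = -8.912%.
Actual GDP = 4095 × (1 - 8.912/100) = 4095 × 0.91088 ≈ 3730 billion.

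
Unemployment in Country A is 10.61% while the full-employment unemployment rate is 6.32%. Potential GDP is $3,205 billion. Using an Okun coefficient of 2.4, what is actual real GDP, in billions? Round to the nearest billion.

Unemployment gap = 10.61 - 6.32 = 4.29 points, so the output gap is -2.4 × 4.29 = -10.296%.
Actual GDP = 3205 × (1 - 10.296/100) = 3205 × 0.89704 ≈ 2875 billion.

$2,875 billion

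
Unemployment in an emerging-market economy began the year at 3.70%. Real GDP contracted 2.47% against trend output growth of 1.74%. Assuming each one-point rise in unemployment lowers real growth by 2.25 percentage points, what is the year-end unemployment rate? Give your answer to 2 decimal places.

Growth-rate Okun's law: g_Y = g_Y* - β × Δu, so Δu = (g_Y* - g_Y)/β.
Δu = (1.74 + 2.47)/2.25 = 4.21/2.25 = 1.87 percentage points.
Year-end unemployment = 3.7 + 1.87 = 5.57%.

5.57%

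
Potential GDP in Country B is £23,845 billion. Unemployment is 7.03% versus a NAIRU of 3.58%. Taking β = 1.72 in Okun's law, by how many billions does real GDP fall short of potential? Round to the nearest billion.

£1,415 billion

Output gap = -1.72 × (7.03 - 3.58) = -1.72 × 3.45 = -5.934%.
Actual GDP ≈ 23845 × 0.94066 ≈ 22430 billion, so the shortfall is 23845 - 22430 = 1415 billion.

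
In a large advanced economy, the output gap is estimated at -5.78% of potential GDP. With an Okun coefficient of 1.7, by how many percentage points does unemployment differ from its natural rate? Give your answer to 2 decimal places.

3.40 percentage points

Okun's law: output gap = -β × (u - u*), so u - u* = -(output gap)/β.
u - u* = -(-5.78)/1.7 = 3.4 percentage points.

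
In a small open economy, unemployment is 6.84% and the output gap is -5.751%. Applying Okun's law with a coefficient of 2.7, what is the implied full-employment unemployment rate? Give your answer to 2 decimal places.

4.71%

From Okun's law, u - u* = -(output gap)/β = -(-5.751)/2.7 = 2.13 points.
So u* = 6.84 - 2.13 = 4.71%.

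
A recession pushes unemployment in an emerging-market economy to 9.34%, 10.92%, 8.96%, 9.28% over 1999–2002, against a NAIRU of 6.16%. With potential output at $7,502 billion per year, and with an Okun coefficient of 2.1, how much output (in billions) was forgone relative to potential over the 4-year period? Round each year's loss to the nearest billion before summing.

Year 1999: gap = -2.1 × (9.34 - 6.16) = -6.678%, loss ≈ 7502 × 6.678/100 ≈ 501.
Year 2000: gap = -2.1 × (10.92 - 6.16) = -9.996%, loss ≈ 7502 × 9.996/100 ≈ 750.
Year 2001: gap = -2.1 × (8.96 - 6.16) = -5.88%, loss ≈ 7502 × 5.88/100 ≈ 441.
Year 2002: gap = -2.1 × (9.28 - 6.16) = -6.552%, loss ≈ 7502 × 6.552/100 ≈ 492.
Total lost output = 501 + 750 + 441 + 492 = 2184 billion.

$2,184 billion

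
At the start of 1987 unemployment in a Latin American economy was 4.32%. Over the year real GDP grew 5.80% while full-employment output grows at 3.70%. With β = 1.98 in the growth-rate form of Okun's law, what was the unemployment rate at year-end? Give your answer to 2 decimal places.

3.26%

Growth-rate Okun's law: g_Y = g_Y* - β × Δu, so Δu = (g_Y* - g_Y)/β.
Δu = (3.7 - 5.8)/1.98 = -2.1/1.98 = -1.06 percentage points.
Year-end unemployment = 4.32 - 1.06 = 3.26%.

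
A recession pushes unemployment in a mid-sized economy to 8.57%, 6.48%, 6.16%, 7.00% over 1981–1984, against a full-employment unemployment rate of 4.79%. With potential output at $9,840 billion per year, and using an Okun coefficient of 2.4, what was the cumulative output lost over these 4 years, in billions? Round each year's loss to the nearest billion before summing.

Year 1981: gap = -2.4 × (8.57 - 4.79) = -9.072%, loss ≈ 9840 × 9.072/100 ≈ 893.
Year 1982: gap = -2.4 × (6.48 - 4.79) = -4.056%, loss ≈ 9840 × 4.056/100 ≈ 399.
Year 1983: gap = -2.4 × (6.16 - 4.79) = -3.288%, loss ≈ 9840 × 3.288/100 ≈ 324.
Year 1984: gap = -2.4 × (7 - 4.79) = -5.304%, loss ≈ 9840 × 5.304/100 ≈ 522.
Total lost output = 893 + 399 + 324 + 522 = 2138 billion.

$2,138 billion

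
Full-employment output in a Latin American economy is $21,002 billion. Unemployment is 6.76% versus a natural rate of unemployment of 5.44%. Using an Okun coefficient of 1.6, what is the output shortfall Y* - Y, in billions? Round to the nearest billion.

$444 billion

Output gap = -1.6 × (6.76 - 5.44) = -1.6 × 1.32 = -2.112%.
Actual GDP ≈ 21002 × 0.97888 ≈ 20558 billion, so the shortfall is 21002 - 20558 = 444 billion.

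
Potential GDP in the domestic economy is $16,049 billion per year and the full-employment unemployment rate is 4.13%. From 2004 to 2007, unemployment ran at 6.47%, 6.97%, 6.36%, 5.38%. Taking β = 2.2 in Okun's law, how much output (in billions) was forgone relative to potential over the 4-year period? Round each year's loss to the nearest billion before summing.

$3,057 billion

Year 2004: gap = -2.2 × (6.47 - 4.13) = -5.148%, loss ≈ 16049 × 5.148/100 ≈ 826.
Year 2005: gap = -2.2 × (6.97 - 4.13) = -6.248%, loss ≈ 16049 × 6.248/100 ≈ 1003.
Year 2006: gap = -2.2 × (6.36 - 4.13) = -4.906%, loss ≈ 16049 × 4.906/100 ≈ 787.
Year 2007: gap = -2.2 × (5.38 - 4.13) = -2.75%, loss ≈ 16049 × 2.75/100 ≈ 441.
Total lost output = 826 + 1003 + 787 + 441 = 3057 billion.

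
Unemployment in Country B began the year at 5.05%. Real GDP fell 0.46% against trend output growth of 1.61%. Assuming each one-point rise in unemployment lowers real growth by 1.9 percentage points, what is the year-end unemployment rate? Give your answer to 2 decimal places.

Growth-rate Okun's law: g_Y = g_Y* - β × Δu, so Δu = (g_Y* - g_Y)/β.
Δu = (1.61 + 0.46)/1.9 = 2.07/1.9 = 1.09 percentage points.
Year-end unemployment = 5.05 + 1.09 = 6.14%.

6.14%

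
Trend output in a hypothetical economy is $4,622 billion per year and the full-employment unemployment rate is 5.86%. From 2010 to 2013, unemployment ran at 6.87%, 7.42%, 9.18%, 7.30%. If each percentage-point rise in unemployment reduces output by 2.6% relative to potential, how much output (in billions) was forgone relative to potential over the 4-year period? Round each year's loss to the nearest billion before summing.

Year 2010: gap = -2.6 × (6.87 - 5.86) = -2.626%, loss ≈ 4622 × 2.626/100 ≈ 121.
Year 2011: gap = -2.6 × (7.42 - 5.86) = -4.056%, loss ≈ 4622 × 4.056/100 ≈ 187.
Year 2012: gap = -2.6 × (9.18 - 5.86) = -8.632%, loss ≈ 4622 × 8.632/100 ≈ 399.
Year 2013: gap = -2.6 × (7.3 - 5.86) = -3.744%, loss ≈ 4622 × 3.744/100 ≈ 173.
Total lost output = 121 + 187 + 399 + 173 = 880 billion.

$880 billion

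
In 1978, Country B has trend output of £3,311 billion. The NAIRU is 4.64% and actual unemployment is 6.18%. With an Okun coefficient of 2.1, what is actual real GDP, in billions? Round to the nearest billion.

£3,204 billion

Unemployment gap = 6.18 - 4.64 = 1.54 points, so the output gap is -2.1 × 1.54 = -3.234%.
Actual GDP = 3311 × (1 - 3.234/100) = 3311 × 0.96766 ≈ 3204 billion.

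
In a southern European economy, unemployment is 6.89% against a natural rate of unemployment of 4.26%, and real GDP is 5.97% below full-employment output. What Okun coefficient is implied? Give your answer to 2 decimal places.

Okun's law: output gap = -β × (u - u*).
-5.97 = -β × (6.89 - 4.26) = -β × 2.63, so β = 5.97/2.63 = 2.27.

β ≈ 2.27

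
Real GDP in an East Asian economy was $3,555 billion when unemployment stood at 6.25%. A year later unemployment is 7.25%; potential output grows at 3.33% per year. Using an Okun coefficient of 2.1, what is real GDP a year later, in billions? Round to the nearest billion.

Δu = 7.25 - 6.25 = 1 point.
Okun's law (growth form): g_Y = g_Y* - β × Δu = 3.33 - 2.1 × (1.00) = 3.33 - 2.1 = 1.23%.
Real GDP in the next year = 3555 × (1 + 1.23/100) = 3555 × 1.0123 ≈ 3599 billion.

$3,599 billion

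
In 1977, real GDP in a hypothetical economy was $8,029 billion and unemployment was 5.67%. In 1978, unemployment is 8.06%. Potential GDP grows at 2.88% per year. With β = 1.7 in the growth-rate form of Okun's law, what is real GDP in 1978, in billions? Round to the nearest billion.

$7,934 billion

Δu = 8.06 - 5.67 = 2.39 points.
Okun's law (growth form): g_Y = g_Y* - β × Δu = 2.88 - 1.7 × (2.39) = 2.88 - 4.063 = -1.183%.
Real GDP in the next year = 8029 × (1 - 1.183/100) = 8029 × 0.98817 ≈ 7934 billion.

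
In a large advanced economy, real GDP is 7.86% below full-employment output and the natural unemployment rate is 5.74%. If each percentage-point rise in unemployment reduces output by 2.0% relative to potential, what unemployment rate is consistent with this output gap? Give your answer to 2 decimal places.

9.67%

From Okun's law, u - u* = -(output gap)/β = -(-7.86)/2.0 = 3.93 points.
So u = 5.74 + 3.93 = 9.67%.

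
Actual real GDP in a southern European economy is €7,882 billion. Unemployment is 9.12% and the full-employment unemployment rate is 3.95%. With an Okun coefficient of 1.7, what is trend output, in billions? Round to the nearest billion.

Unemployment gap = 9.12 - 3.95 = 5.17 points, so output gap = -1.7 × 5.17 = -8.789%.
Since Y = Y* × (1 + gap/100), Y* = 7882/0.91211 ≈ 8642 billion.

€8,642 billion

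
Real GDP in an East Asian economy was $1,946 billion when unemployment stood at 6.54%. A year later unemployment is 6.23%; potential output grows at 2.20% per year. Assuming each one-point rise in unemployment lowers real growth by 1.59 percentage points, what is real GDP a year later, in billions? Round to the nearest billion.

$1,998 billion

Δu = 6.23 - 6.54 = -0.31 points.
Okun's law (growth form): g_Y = g_Y* - β × Δu = 2.20 - 1.59 × (-0.31) = 2.2 + 0.4929 = 2.6929%.
Real GDP in the next year = 1946 × (1 + 2.6929/100) = 1946 × 1.026929 ≈ 1998 billion.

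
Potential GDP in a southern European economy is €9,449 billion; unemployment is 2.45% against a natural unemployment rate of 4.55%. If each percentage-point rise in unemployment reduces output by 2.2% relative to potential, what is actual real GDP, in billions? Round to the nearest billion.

€9,886 billion

Unemployment gap = 2.45 - 4.55 = -2.1 points, so the output gap is -2.2 × (-2.1) = 4.62%.
Actual GDP = 9449 × (1 + 4.62/100) = 9449 × 1.0462 ≈ 9886 billion.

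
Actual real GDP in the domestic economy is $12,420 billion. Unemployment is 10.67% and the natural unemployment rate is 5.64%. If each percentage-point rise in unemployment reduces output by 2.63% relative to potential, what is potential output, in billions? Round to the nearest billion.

$14,314 billion

Unemployment gap = 10.67 - 5.64 = 5.03 points, so output gap = -2.63 × 5.03 = -13.2289%.
Since Y = Y* × (1 + gap/100), Y* = 12420/0.867711 ≈ 14314 billion.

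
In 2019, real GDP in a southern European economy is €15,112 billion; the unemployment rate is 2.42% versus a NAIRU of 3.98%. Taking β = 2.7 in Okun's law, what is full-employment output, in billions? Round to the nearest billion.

Unemployment gap = 2.42 - 3.98 = -1.56 points, so output gap = -2.7 × (-1.56) = 4.212%.
Since Y = Y* × (1 + gap/100), Y* = 15112/1.04212 ≈ 14501 billion.

€14,501 billion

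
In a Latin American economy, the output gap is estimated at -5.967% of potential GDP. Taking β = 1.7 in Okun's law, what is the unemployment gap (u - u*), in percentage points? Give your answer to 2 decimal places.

3.51 percentage points

Okun's law: output gap = -β × (u - u*), so u - u* = -(output gap)/β.
u - u* = -(-5.967)/1.7 = 3.51 percentage points.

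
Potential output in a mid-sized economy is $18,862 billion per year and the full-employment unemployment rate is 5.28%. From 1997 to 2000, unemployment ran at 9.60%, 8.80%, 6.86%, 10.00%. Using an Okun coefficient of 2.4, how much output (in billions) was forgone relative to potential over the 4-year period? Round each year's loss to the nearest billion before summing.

Year 1997: gap = -2.4 × (9.6 - 5.28) = -10.368%, loss ≈ 18862 × 10.368/100 ≈ 1956.
Year 1998: gap = -2.4 × (8.8 - 5.28) = -8.448%, loss ≈ 18862 × 8.448/100 ≈ 1593.
Year 1999: gap = -2.4 × (6.86 - 5.28) = -3.792%, loss ≈ 18862 × 3.792/100 ≈ 715.
Year 2000: gap = -2.4 × (10 - 5.28) = -11.328%, loss ≈ 18862 × 11.328/100 ≈ 2137.
Total lost output = 1956 + 1593 + 715 + 2137 = 6401 billion.

$6,401 billion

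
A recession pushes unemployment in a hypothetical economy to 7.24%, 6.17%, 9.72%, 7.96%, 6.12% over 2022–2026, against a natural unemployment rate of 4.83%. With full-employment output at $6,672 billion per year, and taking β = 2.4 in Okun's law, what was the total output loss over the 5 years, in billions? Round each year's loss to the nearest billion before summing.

$2,092 billion

Year 2022: gap = -2.4 × (7.24 - 4.83) = -5.784%, loss ≈ 6672 × 5.784/100 ≈ 386.
Year 2023: gap = -2.4 × (6.17 - 4.83) = -3.216%, loss ≈ 6672 × 3.216/100 ≈ 215.
Year 2024: gap = -2.4 × (9.72 - 4.83) = -11.736%, loss ≈ 6672 × 11.736/100 ≈ 783.
Year 2025: gap = -2.4 × (7.96 - 4.83) = -7.512%, loss ≈ 6672 × 7.512/100 ≈ 501.
Year 2026: gap = -2.4 × (6.12 - 4.83) = -3.096%, loss ≈ 6672 × 3.096/100 ≈ 207.
Total lost output = 386 + 215 + 783 + 501 + 207 = 2092 billion.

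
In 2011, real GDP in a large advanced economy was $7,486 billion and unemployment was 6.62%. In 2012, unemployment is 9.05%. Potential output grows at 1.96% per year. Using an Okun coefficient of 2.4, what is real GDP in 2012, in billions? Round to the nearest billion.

Δu = 9.05 - 6.62 = 2.43 points.
Okun's law (growth form): g_Y = g_Y* - β × Δu = 1.96 - 2.4 × (2.43) = 1.96 - 5.832 = -3.872%.
Real GDP in the next year = 7486 × (1 - 3.872/100) = 7486 × 0.96128 ≈ 7196 billion.

$7,196 billion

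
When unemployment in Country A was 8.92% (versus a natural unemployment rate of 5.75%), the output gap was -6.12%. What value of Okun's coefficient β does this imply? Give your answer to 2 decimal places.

Okun's law: output gap = -β × (u - u*).
-6.12 = -β × (8.92 - 5.75) = -β × 3.17, so β = 6.12/3.17 = 1.93.

β ≈ 1.93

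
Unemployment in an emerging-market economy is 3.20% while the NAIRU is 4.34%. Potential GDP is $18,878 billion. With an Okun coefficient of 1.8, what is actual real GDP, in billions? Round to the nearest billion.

Unemployment gap = 3.2 - 4.34 = -1.14 points, so the output gap is -1.8 × (-1.14) = 2.052%.
Actual GDP = 18878 × (1 + 2.052/100) = 18878 × 1.02052 ≈ 19265 billion.

$19,265 billion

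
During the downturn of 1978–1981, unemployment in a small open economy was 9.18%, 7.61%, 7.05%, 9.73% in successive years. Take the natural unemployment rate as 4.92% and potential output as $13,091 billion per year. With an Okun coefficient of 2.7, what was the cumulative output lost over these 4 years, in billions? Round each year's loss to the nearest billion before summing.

$4,910 billion

Year 1978: gap = -2.7 × (9.18 - 4.92) = -11.502%, loss ≈ 13091 × 11.502/100 ≈ 1506.
Year 1979: gap = -2.7 × (7.61 - 4.92) = -7.263%, loss ≈ 13091 × 7.263/100 ≈ 951.
Year 1980: gap = -2.7 × (7.05 - 4.92) = -5.751%, loss ≈ 13091 × 5.751/100 ≈ 753.
Year 1981: gap = -2.7 × (9.73 - 4.92) = -12.987%, loss ≈ 13091 × 12.987/100 ≈ 1700.
Total lost output = 1506 + 951 + 753 + 1700 = 4910 billion.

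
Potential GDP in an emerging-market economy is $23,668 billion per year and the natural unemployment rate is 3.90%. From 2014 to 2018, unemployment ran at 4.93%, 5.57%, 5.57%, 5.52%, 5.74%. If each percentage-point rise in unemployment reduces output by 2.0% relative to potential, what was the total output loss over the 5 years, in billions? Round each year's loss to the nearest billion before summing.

Year 2014: gap = -2.0 × (4.93 - 3.9) = -2.06%, loss ≈ 23668 × 2.06/100 ≈ 488.
Year 2015: gap = -2.0 × (5.57 - 3.9) = -3.34%, loss ≈ 23668 × 3.34/100 ≈ 791.
Year 2016: gap = -2.0 × (5.57 - 3.9) = -3.34%, loss ≈ 23668 × 3.34/100 ≈ 791.
Year 2017: gap = -2.0 × (5.52 - 3.9) = -3.24%, loss ≈ 23668 × 3.24/100 ≈ 767.
Year 2018: gap = -2.0 × (5.74 - 3.9) = -3.68%, loss ≈ 23668 × 3.68/100 ≈ 871.
Total lost output = 488 + 791 + 791 + 767 + 871 = 3708 billion.

$3,708 billion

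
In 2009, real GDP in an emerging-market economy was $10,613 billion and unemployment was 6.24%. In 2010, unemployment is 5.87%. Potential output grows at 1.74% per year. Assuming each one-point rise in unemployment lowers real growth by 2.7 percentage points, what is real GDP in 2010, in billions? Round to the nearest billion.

Δu = 5.87 - 6.24 = -0.37 points.
Okun's law (growth form): g_Y = g_Y* - β × Δu = 1.74 - 2.7 × (-0.37) = 1.74 + 0.999 = 2.739%.
Real GDP in the next year = 10613 × (1 + 2.739/100) = 10613 × 1.02739 ≈ 10904 billion.

$10,904 billion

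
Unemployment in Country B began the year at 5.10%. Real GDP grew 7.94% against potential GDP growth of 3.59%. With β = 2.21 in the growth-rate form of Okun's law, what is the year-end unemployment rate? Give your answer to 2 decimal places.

Growth-rate Okun's law: g_Y = g_Y* - β × Δu, so Δu = (g_Y* - g_Y)/β.
Δu = (3.59 - 7.94)/2.21 = -4.35/2.21 = -1.97 percentage points.
Year-end unemployment = 5.1 - 1.97 = 3.13%.

3.13%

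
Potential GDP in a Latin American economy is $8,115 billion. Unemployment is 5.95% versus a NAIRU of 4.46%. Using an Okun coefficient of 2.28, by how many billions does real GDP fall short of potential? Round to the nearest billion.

Output gap = -2.28 × (5.95 - 4.46) = -2.28 × 1.49 = -3.3972%.
Actual GDP ≈ 8115 × 0.966028 ≈ 7839 billion, so the shortfall is 8115 - 7839 = 276 billion.

$276 billion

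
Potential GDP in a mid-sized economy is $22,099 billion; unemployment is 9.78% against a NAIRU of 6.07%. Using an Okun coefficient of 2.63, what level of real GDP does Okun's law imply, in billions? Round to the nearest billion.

Unemployment gap = 9.78 - 6.07 = 3.71 points, so the output gap is -2.63 × 3.71 = -9.7573%.
Actual GDP = 22099 × (1 - 9.7573/100) = 22099 × 0.902427 ≈ 19943 billion.

$19,943 billion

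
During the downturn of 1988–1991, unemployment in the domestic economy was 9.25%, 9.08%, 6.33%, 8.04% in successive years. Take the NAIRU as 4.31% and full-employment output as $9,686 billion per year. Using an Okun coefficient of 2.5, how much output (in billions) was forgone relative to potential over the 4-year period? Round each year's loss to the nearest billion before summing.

$3,743 billion

Year 1988: gap = -2.5 × (9.25 - 4.31) = -12.35%, loss ≈ 9686 × 12.35/100 ≈ 1196.
Year 1989: gap = -2.5 × (9.08 - 4.31) = -11.925%, loss ≈ 9686 × 11.925/100 ≈ 1155.
Year 1990: gap = -2.5 × (6.33 - 4.31) = -5.05%, loss ≈ 9686 × 5.05/100 ≈ 489.
Year 1991: gap = -2.5 × (8.04 - 4.31) = -9.325%, loss ≈ 9686 × 9.325/100 ≈ 903.
Total lost output = 1196 + 1155 + 489 + 903 = 3743 billion.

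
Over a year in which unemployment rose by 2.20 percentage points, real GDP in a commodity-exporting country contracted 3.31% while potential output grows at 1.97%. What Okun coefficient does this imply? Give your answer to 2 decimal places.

Growth form: g_Y = g_Y* - β × Δu, so β = (g_Y* - g_Y)/Δu.
β = (1.97 + 3.31)/2.20 = 5.28/2.20 = 2.40.

β ≈ 2.40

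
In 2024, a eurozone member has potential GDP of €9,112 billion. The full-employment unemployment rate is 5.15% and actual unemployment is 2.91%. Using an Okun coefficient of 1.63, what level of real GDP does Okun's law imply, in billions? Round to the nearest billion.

Unemployment gap = 2.91 - 5.15 = -2.24 points, so the output gap is -1.63 × (-2.24) = 3.6512%.
Actual GDP = 9112 × (1 + 3.6512/100) = 9112 × 1.036512 ≈ 9445 billion.

€9,445 billion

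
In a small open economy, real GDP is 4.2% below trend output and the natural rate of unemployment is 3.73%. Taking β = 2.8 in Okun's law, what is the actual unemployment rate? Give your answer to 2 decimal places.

5.23%

From Okun's law, u - u* = -(output gap)/β = -(-4.2)/2.8 = 1.5 points.
So u = 3.73 + 1.5 = 5.23%.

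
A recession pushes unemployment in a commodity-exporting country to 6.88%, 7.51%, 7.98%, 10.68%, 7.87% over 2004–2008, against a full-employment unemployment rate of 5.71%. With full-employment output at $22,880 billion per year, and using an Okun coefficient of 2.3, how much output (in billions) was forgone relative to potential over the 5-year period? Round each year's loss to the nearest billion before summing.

Year 2004: gap = -2.3 × (6.88 - 5.71) = -2.691%, loss ≈ 22880 × 2.691/100 ≈ 616.
Year 2005: gap = -2.3 × (7.51 - 5.71) = -4.14%, loss ≈ 22880 × 4.14/100 ≈ 947.
Year 2006: gap = -2.3 × (7.98 - 5.71) = -5.221%, loss ≈ 22880 × 5.221/100 ≈ 1195.
Year 2007: gap = -2.3 × (10.68 - 5.71) = -11.431%, loss ≈ 22880 × 11.431/100 ≈ 2615.
Year 2008: gap = -2.3 × (7.87 - 5.71) = -4.968%, loss ≈ 22880 × 4.968/100 ≈ 1137.
Total lost output = 616 + 947 + 1195 + 2615 + 1137 = 6510 billion.

$6,510 billion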